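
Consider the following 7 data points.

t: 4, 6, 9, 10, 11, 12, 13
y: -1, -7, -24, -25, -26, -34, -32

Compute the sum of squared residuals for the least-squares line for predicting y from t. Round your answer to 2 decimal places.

n = 7, Σx = 65, Σy = -149, Σxy = -1622, Σx² = 667, Σy² = 4107
Sxx = Σx² − (Σx)²/n = 667 − 603.571429 = 63.428571
Sxy = Σxy − (Σx)(Σy)/n = -1622 − (-1383.571429) = -238.428571
Syy = Σy² − (Σy)²/n = 4107 − 3171.571429 = 935.428571
b = Sxy/Sxx = -238.428571/63.428571 = -3.759009
SSE = Syy − b·Sxy = 935.428571 − (-3.759009)·(-238.428571) = 39.173423

39.17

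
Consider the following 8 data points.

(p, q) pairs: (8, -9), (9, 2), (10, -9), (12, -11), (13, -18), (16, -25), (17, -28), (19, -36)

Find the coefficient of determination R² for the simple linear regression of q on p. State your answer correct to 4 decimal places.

n = 8, Σx = 104, Σy = -134, Σxy = -2070, Σx² = 1464, Σy² = 3316
Sxx = Σx² − (Σx)²/n = 1464 − 1352 = 112
Sxy = Σxy − (Σx)(Σy)/n = -2070 − (-1742) = -328
Syy = Σy² − (Σy)²/n = 3316 − 2244.5 = 1071.5
R² = Sxy²/(Sxx·Syy) = (-328)²/(112·1071.5) = 0.896474

0.8965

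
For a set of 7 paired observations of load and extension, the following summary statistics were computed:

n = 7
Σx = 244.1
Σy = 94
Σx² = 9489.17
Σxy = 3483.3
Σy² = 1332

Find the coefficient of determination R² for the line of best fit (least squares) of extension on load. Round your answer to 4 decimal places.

0.6193

Sxx = Σx² − (Σx)²/n = 9489.17 − 8512.115714 = 977.054286
Sxy = Σxy − (Σx)(Σy)/n = 3483.3 − 3277.914286 = 205.385714
Syy = Σy² − (Σy)²/n = 1332 − 1262.285714 = 69.714286
R² = Sxy²/(Sxx·Syy) = (205.385714)²/(977.054286·69.714286) = 0.619298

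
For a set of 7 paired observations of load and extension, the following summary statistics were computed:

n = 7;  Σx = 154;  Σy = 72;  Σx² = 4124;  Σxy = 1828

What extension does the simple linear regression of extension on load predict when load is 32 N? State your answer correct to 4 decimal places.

Sxx = Σx² − (Σx)²/n = 4124 − 3388 = 736
Sxy = Σxy − (Σx)(Σy)/n = 1828 − 1584 = 244
b = Sxy/Sxx = 244/736 = 0.331522
a = ȳ − b·x̄ = 10.285714 − 0.331522·22 = 2.992236
ŷ(32) = a + b·32 = 2.992236 + 0.331522·32 = 13.600932

13.6009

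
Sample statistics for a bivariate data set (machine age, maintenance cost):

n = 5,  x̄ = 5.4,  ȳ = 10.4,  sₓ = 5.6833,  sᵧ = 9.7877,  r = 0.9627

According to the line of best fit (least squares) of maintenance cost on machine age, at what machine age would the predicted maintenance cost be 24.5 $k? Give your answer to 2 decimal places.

13.90

b = r · sᵧ/sₓ = 0.9627 · 9.7877/5.6833 = 1.657949
a = ȳ − b·x̄ = 10.4 − 1.657949·5.4 = 1.447078
Set a + b·x = 24.5: x = (24.5 − 1.447078) / 1.657949 = 13.904486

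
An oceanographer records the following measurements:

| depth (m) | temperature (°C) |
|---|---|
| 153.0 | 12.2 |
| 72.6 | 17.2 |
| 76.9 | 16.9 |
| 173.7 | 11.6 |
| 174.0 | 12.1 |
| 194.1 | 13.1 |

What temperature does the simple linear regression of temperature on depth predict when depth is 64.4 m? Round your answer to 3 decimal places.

17.228

n = 6, Σx = 844.3, Σy = 83.1, Σxy = 11077.96, Σx² = 132715.87
Sxx = Σx² − (Σx)²/n = 132715.87 − 118807.081667 = 13908.788333
Sxy = Σxy − (Σx)(Σy)/n = 11077.96 − 11693.555 = -615.595
b = Sxy/Sxx = -615.595/13908.788333 = -0.044259
a = ȳ − b·x̄ = 13.85 − (-0.044259)·140.716667 = 20.078039
ŷ(64.4) = a + b·64.4 = 20.078039 + (-0.044259)·64.4 = 17.227732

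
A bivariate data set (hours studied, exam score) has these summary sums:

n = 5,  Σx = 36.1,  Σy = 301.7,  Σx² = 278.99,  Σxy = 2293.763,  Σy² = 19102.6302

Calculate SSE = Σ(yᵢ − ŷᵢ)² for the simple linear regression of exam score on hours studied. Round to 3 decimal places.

171.122

Sxx = Σx² − (Σx)²/n = 278.99 − 260.642 = 18.348
Sxy = Σxy − (Σx)(Σy)/n = 2293.763 − 2178.274 = 115.489
Syy = Σy² − (Σy)²/n = 19102.6302 − 18204.578 = 898.0522
b = Sxy/Sxx = 115.489/18.348 = 6.294365
SSE = Syy − b·Sxy = 898.0522 − 6.294365·115.489 = 171.122337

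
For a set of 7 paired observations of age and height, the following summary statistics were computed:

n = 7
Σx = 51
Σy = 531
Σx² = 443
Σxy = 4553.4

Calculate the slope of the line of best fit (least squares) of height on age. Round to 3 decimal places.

Sxx = Σx² − (Σx)²/n = 443 − 371.571429 = 71.428571
Sxy = Σxy − (Σx)(Σy)/n = 4553.4 − 3868.714286 = 684.685714
b = Sxy/Sxx = 684.685714/71.428571 = 9.5856

9.586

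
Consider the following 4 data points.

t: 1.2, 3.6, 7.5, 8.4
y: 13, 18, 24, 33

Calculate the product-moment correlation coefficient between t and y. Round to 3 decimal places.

n = 4, Σx = 20.7, Σy = 88, Σxy = 537.6, Σx² = 141.21, Σy² = 2158
Sxx = Σx² − (Σx)²/n = 141.21 − 107.1225 = 34.0875
Sxy = Σxy − (Σx)(Σy)/n = 537.6 − 455.4 = 82.2
Syy = Σy² − (Σy)²/n = 2158 − 1936 = 222
r = Sxy/√(Sxx·Syy) = 82.2/√(7567.425) = 82.2/86.990948 = 0.944926

0.945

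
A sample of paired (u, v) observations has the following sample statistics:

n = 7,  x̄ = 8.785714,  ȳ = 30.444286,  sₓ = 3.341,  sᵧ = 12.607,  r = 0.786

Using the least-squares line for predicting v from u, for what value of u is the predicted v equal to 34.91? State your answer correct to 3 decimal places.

10.291

b = r · sᵧ/sₓ = 0.786 · 12.607/3.341 = 2.965909
a = ȳ − b·x̄ = 30.444286 − 2.965909·8.785714 = 4.386658
Set a + b·x = 34.91: x = (34.91 − 4.386658) / 2.965909 = 10.291395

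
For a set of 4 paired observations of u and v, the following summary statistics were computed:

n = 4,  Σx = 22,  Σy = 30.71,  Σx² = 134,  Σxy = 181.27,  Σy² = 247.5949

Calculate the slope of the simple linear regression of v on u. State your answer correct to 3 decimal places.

Sxx = Σx² − (Σx)²/n = 134 − 121 = 13
Sxy = Σxy − (Σx)(Σy)/n = 181.27 − 168.905 = 12.365
b = Sxy/Sxx = 12.365/13 = 0.951154

0.951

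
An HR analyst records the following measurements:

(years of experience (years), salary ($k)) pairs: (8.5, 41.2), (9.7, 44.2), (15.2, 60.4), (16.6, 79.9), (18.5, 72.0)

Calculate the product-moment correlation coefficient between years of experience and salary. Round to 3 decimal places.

0.935

n = 5, Σx = 68.5, Σy = 297.7, Σxy = 4355.36, Σx² = 1015.19, Σy² = 18867.25
Sxx = Σx² − (Σx)²/n = 1015.19 − 938.45 = 76.74
Sxy = Σxy − (Σx)(Σy)/n = 4355.36 − 4078.49 = 276.87
Syy = Σy² − (Σy)²/n = 18867.25 − 17725.058 = 1142.192
r = Sxy/√(Sxx·Syy) = 276.87/√(87651.81408) = 276.87/296.060491 = 0.935181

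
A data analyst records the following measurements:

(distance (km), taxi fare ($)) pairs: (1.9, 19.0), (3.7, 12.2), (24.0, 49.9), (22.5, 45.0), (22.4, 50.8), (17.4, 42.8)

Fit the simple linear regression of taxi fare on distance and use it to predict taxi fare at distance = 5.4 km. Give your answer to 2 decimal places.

20.46

n = 6, Σx = 91.9, Σy = 219.7, Σxy = 4173.98, Σx² = 1904.07
Sxx = Σx² − (Σx)²/n = 1904.07 − 1407.601667 = 496.468333
Sxy = Σxy − (Σx)(Σy)/n = 4173.98 − 3365.071667 = 808.908333
b = Sxy/Sxx = 808.908333/496.468333 = 1.629325
a = ȳ − b·x̄ = 36.616667 − 1.629325·15.316667 = 11.660837
ŷ(5.4) = a + b·5.4 = 11.660837 + 1.629325·5.4 = 20.459192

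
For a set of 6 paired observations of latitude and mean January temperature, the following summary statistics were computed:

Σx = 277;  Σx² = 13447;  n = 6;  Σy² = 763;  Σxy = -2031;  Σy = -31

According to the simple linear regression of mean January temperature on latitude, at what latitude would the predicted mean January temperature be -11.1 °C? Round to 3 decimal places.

Sxx = Σx² − (Σx)²/n = 13447 − 12788.166667 = 658.833333
Sxy = Σxy − (Σx)(Σy)/n = -2031 − (-1431.166667) = -599.833333
b = Sxy/Sxx = -599.833333/658.833333 = -0.910448
a = ȳ − b·x̄ = -5.166667 − (-0.910448)·46.166667 = 36.865672
Set a + b·x = -11.1: x = (-11.1 − 36.865672) / (-0.910448) = 52.683607

52.684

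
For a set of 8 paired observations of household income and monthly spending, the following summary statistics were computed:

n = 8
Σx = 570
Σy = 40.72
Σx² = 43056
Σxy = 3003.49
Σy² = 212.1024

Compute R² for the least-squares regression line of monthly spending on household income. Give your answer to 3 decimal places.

Sxx = Σx² − (Σx)²/n = 43056 − 40612.5 = 2443.5
Sxy = Σxy − (Σx)(Σy)/n = 3003.49 − 2901.3 = 102.19
Syy = Σy² − (Σy)²/n = 212.1024 − 207.2648 = 4.8376
R² = Sxy²/(Sxx·Syy) = (102.19)²/(2443.5·4.8376) = 0.883435

0.883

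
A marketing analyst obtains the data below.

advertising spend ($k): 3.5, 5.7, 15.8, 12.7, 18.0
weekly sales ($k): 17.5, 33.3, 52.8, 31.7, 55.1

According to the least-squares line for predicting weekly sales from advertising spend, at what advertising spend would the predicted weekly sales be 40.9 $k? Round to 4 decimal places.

12.3916

n = 5, Σx = 55.7, Σy = 190.4, Σxy = 2479.69, Σx² = 779.67
Sxx = Σx² − (Σx)²/n = 779.67 − 620.498 = 159.172
Sxy = Σxy − (Σx)(Σy)/n = 2479.69 − 2121.056 = 358.634
b = Sxy/Sxx = 358.634/159.172 = 2.253122
a = ȳ − b·x̄ = 38.08 − 2.253122·11.14 = 12.980216
Set a + b·x = 40.9: x = (40.9 − 12.980216) / 2.253122 = 12.391596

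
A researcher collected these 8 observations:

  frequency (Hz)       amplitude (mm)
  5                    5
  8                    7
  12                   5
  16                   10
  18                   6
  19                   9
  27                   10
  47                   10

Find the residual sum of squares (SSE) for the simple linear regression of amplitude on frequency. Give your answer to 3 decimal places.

n = 8, Σx = 152, Σy = 62, Σxy = 1320, Σx² = 4112, Σy² = 516
Sxx = Σx² − (Σx)²/n = 4112 − 2888 = 1224
Sxy = Σxy − (Σx)(Σy)/n = 1320 − 1178 = 142
Syy = Σy² − (Σy)²/n = 516 − 480.5 = 35.5
b = Sxy/Sxx = 142/1224 = 0.116013
SSE = Syy − b·Sxy = 35.5 − 0.116013·142 = 19.026144

19.026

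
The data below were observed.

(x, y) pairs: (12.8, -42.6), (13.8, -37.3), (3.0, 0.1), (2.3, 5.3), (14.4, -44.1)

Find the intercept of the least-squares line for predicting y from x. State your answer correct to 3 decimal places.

n = 5, Σx = 46.3, Σy = -118.6, Σxy = -1682.57, Σx² = 575.93
Sxx = Σx² − (Σx)²/n = 575.93 − 428.738 = 147.192
Sxy = Σxy − (Σx)(Σy)/n = -1682.57 − (-1098.236) = -584.334
b = Sxy/Sxx = -584.334/147.192 = -3.969876
a = ȳ − b·x̄ = -23.72 − (-3.969876)·9.26 = 13.041053

13.041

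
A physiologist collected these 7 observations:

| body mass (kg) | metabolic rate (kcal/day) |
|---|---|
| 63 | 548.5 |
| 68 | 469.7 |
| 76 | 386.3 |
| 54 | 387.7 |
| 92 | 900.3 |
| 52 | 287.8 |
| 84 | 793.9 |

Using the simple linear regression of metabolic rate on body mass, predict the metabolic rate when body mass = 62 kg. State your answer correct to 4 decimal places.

n = 7, Σx = 489, Σy = 3774.2, Σxy = 281270.5, Σx² = 35509
Sxx = Σx² − (Σx)²/n = 35509 − 34160.142857 = 1348.857143
Sxy = Σxy − (Σx)(Σy)/n = 281270.5 − 263654.828571 = 17615.671429
b = Sxy/Sxx = 17615.671429/1348.857143 = 13.059701
a = ȳ − b·x̄ = 539.171429 − 13.059701·69.857143 = -373.141993
ŷ(62) = a + b·62 = -373.141993 + 13.059701·62 = 436.559490

436.5595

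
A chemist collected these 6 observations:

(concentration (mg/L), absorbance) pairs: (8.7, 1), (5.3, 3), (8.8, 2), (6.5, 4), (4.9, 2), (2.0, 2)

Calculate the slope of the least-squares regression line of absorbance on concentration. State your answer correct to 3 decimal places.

n = 6, Σx = 36.2, Σy = 14, Σxy = 82, Σx² = 251.48
Sxx = Σx² − (Σx)²/n = 251.48 − 218.406667 = 33.073333
Sxy = Σxy − (Σx)(Σy)/n = 82 − 84.466667 = -2.466667
b = Sxy/Sxx = -2.466667/33.073333 = -0.074582

-0.075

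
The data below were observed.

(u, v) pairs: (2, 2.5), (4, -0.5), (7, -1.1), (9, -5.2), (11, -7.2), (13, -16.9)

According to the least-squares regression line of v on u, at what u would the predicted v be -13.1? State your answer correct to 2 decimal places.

n = 6, Σx = 46, Σy = -28.4, Σxy = -350.4, Σx² = 440
Sxx = Σx² − (Σx)²/n = 440 − 352.666667 = 87.333333
Sxy = Σxy − (Σx)(Σy)/n = -350.4 − (-217.733333) = -132.666667
b = Sxy/Sxx = -132.666667/87.333333 = -1.519084
a = ȳ − b·x̄ = -4.733333 − (-1.519084)·7.666667 = 6.912977
Set a + b·x = -13.1: x = (-13.1 − 6.912977) / (-1.519084) = 13.174372

13.17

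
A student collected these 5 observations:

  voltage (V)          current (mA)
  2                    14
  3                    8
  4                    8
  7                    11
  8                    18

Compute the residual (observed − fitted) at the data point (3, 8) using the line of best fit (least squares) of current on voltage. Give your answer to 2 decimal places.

n = 5, Σx = 24, Σy = 59, Σxy = 305, Σx² = 142
Sxx = Σx² − (Σx)²/n = 142 − 115.2 = 26.8
Sxy = Σxy − (Σx)(Σy)/n = 305 − 283.2 = 21.8
b = Sxy/Sxx = 21.8/26.8 = 0.813433
a = ȳ − b·x̄ = 11.8 − 0.813433·4.8 = 7.895522
ŷ(3) = 7.895522 + 0.813433·3 = 10.335821
residual = y − ŷ = 8 − 10.335821 = -2.335821

-2.34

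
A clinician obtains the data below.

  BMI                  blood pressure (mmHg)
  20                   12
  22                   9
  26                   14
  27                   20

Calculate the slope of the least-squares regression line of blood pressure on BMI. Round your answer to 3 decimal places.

1.092

n = 4, Σx = 95, Σy = 55, Σxy = 1342, Σx² = 2289
Sxx = Σx² − (Σx)²/n = 2289 − 2256.25 = 32.75
Sxy = Σxy − (Σx)(Σy)/n = 1342 − 1306.25 = 35.75
b = Sxy/Sxx = 35.75/32.75 = 1.091603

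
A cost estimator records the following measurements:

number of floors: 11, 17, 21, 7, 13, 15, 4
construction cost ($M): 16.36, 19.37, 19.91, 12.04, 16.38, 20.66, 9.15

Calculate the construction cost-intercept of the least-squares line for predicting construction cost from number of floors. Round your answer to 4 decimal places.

7.6540

n = 7, Σx = 88, Σy = 113.87, Σxy = 1571.08, Σx² = 1310
Sxx = Σx² − (Σx)²/n = 1310 − 1106.285714 = 203.714286
Sxy = Σxy − (Σx)(Σy)/n = 1571.08 − 1431.508571 = 139.571429
b = Sxy/Sxx = 139.571429/203.714286 = 0.685133
a = ȳ − b·x̄ = 16.267143 − 0.685133·12.571429 = 7.654039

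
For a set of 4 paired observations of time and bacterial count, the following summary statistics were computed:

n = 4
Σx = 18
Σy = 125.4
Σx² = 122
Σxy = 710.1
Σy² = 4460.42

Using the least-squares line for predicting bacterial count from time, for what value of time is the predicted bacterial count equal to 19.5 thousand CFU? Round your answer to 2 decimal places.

Sxx = Σx² − (Σx)²/n = 122 − 81 = 41
Sxy = Σxy − (Σx)(Σy)/n = 710.1 − 564.3 = 145.8
b = Sxy/Sxx = 145.8/41 = 3.556098
a = ȳ − b·x̄ = 31.35 − 3.556098·4.5 = 15.347561
Set a + b·x = 19.5: x = (19.5 − 15.347561) / 3.556098 = 1.167695

1.17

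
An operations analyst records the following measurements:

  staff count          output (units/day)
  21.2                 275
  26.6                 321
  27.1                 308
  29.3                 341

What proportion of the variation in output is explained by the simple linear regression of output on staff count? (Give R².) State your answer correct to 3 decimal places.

0.921

n = 4, Σx = 104.2, Σy = 1245, Σxy = 32706.7, Σx² = 2749.9, Σy² = 389811
Sxx = Σx² − (Σx)²/n = 2749.9 − 2714.41 = 35.49
Sxy = Σxy − (Σx)(Σy)/n = 32706.7 − 32432.25 = 274.45
Syy = Σy² − (Σy)²/n = 389811 − 387506.25 = 2304.75
R² = Sxy²/(Sxx·Syy) = (274.45)²/(35.49·2304.75) = 0.920866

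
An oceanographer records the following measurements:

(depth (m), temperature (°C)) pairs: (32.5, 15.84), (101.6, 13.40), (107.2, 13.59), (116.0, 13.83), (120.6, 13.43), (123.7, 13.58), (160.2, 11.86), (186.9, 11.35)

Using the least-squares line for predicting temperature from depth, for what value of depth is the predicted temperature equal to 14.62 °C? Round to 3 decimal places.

n = 8, Σx = 948.7, Σy = 106.88, Σxy = 12258.159, Σx² = 126768.35
Sxx = Σx² − (Σx)²/n = 126768.35 − 112503.96125 = 14264.38875
Sxy = Σxy − (Σx)(Σy)/n = 12258.159 − 12674.632 = -416.473
b = Sxy/Sxx = -416.473/14264.38875 = -0.029197
a = ȳ − b·x̄ = 13.36 − (-0.029197)·118.5875 = 16.822363
Set a + b·x = 14.62: x = (14.62 − 16.822363) / (-0.029197) = 75.431930

75.432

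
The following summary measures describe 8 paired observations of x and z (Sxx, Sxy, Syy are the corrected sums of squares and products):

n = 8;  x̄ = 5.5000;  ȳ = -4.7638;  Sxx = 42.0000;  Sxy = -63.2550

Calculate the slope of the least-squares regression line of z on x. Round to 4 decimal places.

-1.5061

b = Sxy/Sxx = -63.255/42 = -1.506071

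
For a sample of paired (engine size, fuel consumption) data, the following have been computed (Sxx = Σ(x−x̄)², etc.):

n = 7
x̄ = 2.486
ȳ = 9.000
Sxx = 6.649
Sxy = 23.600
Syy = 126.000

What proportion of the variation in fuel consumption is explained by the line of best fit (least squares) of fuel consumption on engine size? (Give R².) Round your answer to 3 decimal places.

0.665

R² = Sxy²/(Sxx·Syy) = (23.6)²/(6.649·126) = 0.664809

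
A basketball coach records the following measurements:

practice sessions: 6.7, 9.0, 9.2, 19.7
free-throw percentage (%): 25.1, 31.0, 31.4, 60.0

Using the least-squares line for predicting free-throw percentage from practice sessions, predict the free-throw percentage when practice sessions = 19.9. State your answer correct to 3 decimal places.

60.486

n = 4, Σx = 44.6, Σy = 147.5, Σxy = 1918.05, Σx² = 598.62
Sxx = Σx² − (Σx)²/n = 598.62 − 497.29 = 101.33
Sxy = Σxy − (Σx)(Σy)/n = 1918.05 − 1644.625 = 273.425
b = Sxy/Sxx = 273.425/101.33 = 2.698362
a = ȳ − b·x̄ = 36.875 − 2.698362·11.15 = 6.788266
ŷ(19.9) = a + b·19.9 = 6.788266 + 2.698362·19.9 = 60.485666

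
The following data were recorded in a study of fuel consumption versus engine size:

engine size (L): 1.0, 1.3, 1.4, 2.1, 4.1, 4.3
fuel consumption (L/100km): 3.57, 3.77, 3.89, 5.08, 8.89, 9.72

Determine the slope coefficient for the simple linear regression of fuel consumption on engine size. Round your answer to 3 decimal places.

n = 6, Σx = 14.2, Σy = 34.92, Σxy = 102.83, Σx² = 44.36
Sxx = Σx² − (Σx)²/n = 44.36 − 33.606667 = 10.753333
Sxy = Σxy − (Σx)(Σy)/n = 102.83 − 82.644 = 20.186
b = Sxy/Sxx = 20.186/10.753333 = 1.877185

1.877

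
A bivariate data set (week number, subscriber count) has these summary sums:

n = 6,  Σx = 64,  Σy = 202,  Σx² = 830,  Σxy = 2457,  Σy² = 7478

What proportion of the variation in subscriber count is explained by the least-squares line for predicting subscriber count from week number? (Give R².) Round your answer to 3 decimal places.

0.916

Sxx = Σx² − (Σx)²/n = 830 − 682.666667 = 147.333333
Sxy = Σxy − (Σx)(Σy)/n = 2457 − 2154.666667 = 302.333333
Syy = Σy² − (Σy)²/n = 7478 − 6800.666667 = 677.333333
R² = Sxy²/(Sxx·Syy) = (302.333333)²/(147.333333·677.333333) = 0.915943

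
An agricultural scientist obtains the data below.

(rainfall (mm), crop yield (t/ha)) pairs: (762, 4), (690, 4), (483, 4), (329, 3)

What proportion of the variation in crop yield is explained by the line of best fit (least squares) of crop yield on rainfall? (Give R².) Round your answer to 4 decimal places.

n = 4, Σx = 2264, Σy = 15, Σxy = 8727, Σx² = 1398274, Σy² = 57
Sxx = Σx² − (Σx)²/n = 1398274 − 1281424 = 116850
Sxy = Σxy − (Σx)(Σy)/n = 8727 − 8490 = 237
Syy = Σy² − (Σy)²/n = 57 − 56.25 = 0.75
R² = Sxy²/(Sxx·Syy) = (237)²/(116850·0.75) = 0.640924

0.6409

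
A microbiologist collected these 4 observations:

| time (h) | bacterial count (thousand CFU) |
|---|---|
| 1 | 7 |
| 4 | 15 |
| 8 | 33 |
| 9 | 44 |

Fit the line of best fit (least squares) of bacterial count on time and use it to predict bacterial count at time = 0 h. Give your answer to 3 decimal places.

n = 4, Σx = 22, Σy = 99, Σxy = 727, Σx² = 162
Sxx = Σx² − (Σx)²/n = 162 − 121 = 41
Sxy = Σxy − (Σx)(Σy)/n = 727 − 544.5 = 182.5
b = Sxy/Sxx = 182.5/41 = 4.451220
a = ȳ − b·x̄ = 24.75 − 4.451220·5.5 = 0.268293
ŷ(0) = a + b·0 = 0.268293 + 4.451220·0 = 0.268293

0.268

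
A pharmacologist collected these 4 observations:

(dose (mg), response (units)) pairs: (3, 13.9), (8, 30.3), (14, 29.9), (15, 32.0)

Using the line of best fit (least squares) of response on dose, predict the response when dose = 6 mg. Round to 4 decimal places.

21.3463

n = 4, Σx = 40, Σy = 106.1, Σxy = 1182.7, Σx² = 494
Sxx = Σx² − (Σx)²/n = 494 − 400 = 94
Sxy = Σxy − (Σx)(Σy)/n = 1182.7 − 1061 = 121.7
b = Sxy/Sxx = 121.7/94 = 1.294681
a = ȳ − b·x̄ = 26.525 − 1.294681·10 = 13.578191
ŷ(6) = a + b·6 = 13.578191 + 1.294681·6 = 21.346277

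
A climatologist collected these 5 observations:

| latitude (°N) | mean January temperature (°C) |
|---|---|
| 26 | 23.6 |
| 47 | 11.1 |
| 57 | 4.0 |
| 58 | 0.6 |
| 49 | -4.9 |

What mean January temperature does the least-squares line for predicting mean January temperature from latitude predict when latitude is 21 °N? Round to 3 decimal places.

n = 5, Σx = 237, Σy = 34.4, Σxy = 1158, Σx² = 11899
Sxx = Σx² − (Σx)²/n = 11899 − 11233.8 = 665.2
Sxy = Σxy − (Σx)(Σy)/n = 1158 − 1630.56 = -472.56
b = Sxy/Sxx = -472.56/665.2 = -0.710403
a = ȳ − b·x̄ = 6.88 − (-0.710403)·47.4 = 40.553097
ŷ(21) = a + b·21 = 40.553097 + (-0.710403)·21 = 25.634636

25.635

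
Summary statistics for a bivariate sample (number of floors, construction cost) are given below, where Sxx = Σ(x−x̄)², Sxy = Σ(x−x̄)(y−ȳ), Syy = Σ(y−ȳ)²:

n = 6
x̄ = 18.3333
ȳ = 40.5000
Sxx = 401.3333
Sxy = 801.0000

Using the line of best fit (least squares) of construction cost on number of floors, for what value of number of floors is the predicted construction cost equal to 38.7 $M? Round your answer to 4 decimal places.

17.4314

b = Sxy/Sxx = 801/401.3333 = 1.995847
a = ȳ − b·x̄ = 40.5 − 1.995847·18.3333 = 3.909532
Set a + b·x = 38.7: x = (38.7 − 3.909532) / 1.995847 = 17.431427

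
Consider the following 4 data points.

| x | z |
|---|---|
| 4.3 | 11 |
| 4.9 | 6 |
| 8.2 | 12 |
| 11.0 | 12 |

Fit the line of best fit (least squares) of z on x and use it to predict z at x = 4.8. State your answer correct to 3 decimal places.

n = 4, Σx = 28.4, Σy = 41, Σxy = 307.1, Σx² = 230.74
Sxx = Σx² − (Σx)²/n = 230.74 − 201.64 = 29.1
Sxy = Σxy − (Σx)(Σy)/n = 307.1 − 291.1 = 16
b = Sxy/Sxx = 16/29.1 = 0.549828
a = ȳ − b·x̄ = 10.25 − 0.549828·7.1 = 6.346220
ŷ(4.8) = a + b·4.8 = 6.346220 + 0.549828·4.8 = 8.985395

8.985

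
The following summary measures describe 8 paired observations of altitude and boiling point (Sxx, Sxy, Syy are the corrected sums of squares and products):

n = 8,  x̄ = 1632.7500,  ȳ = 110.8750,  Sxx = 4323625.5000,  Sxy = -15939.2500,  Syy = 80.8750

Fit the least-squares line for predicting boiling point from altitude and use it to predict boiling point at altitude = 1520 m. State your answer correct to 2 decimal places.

b = Sxy/Sxx = -15939.25/4323625.5 = -0.003687
a = ȳ − b·x̄ = 110.875 − (-0.003687)·1632.75 = 116.894210
ŷ(1520) = a + b·1520 = 116.894210 + (-0.003687)·1520 = 111.290658

111.29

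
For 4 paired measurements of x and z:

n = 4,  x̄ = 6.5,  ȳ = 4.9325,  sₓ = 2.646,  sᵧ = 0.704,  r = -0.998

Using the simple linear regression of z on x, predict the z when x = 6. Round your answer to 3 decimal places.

b = r · sᵧ/sₓ = -0.998 · 0.704/2.646 = -0.265530
a = ȳ − b·x̄ = 4.9325 − (-0.265530)·6.5 = 6.658444
ŷ(6) = a + b·6 = 6.658444 + (-0.265530)·6 = 5.065265

5.065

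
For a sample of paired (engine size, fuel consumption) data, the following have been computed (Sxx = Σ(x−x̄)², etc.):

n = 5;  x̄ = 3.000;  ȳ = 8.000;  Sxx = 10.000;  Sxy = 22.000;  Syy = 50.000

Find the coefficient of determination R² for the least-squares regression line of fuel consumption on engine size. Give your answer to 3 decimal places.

R² = Sxy²/(Sxx·Syy) = (22)²/(10·50) = 0.968

0.968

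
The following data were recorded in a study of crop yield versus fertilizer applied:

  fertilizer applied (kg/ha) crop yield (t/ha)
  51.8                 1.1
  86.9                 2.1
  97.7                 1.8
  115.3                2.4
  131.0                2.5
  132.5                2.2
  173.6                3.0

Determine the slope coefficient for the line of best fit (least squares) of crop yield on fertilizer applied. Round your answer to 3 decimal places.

n = 7, Σx = 788.8, Σy = 15.1, Σxy = 1831.85, Σx² = 97928.44
Sxx = Σx² − (Σx)²/n = 97928.44 − 88886.491429 = 9041.948571
Sxy = Σxy − (Σx)(Σy)/n = 1831.85 − 1701.554286 = 130.295714
b = Sxy/Sxx = 130.295714/9041.948571 = 0.014410

0.014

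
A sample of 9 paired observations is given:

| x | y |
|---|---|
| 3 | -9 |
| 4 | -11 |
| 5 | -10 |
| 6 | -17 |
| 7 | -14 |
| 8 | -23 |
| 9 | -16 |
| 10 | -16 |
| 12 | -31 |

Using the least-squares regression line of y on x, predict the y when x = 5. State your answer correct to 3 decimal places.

-12.176

n = 9, Σx = 64, Σy = -147, Σxy = -1181, Σx² = 524
Sxx = Σx² − (Σx)²/n = 524 − 455.111111 = 68.888889
Sxy = Σxy − (Σx)(Σy)/n = -1181 − (-1045.333333) = -135.666667
b = Sxy/Sxx = -135.666667/68.888889 = -1.969355
a = ȳ − b·x̄ = -16.333333 − (-1.969355)·7.111111 = -2.329032
ŷ(5) = a + b·5 = -2.329032 + (-1.969355)·5 = -12.175806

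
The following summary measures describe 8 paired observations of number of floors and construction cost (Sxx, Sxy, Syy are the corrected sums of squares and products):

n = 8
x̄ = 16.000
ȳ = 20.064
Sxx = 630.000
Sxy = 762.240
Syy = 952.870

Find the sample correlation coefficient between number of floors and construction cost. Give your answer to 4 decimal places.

r = Sxy/√(Sxx·Syy) = 762.24/√(600308.1) = 762.24/774.795521 = 0.983795

0.9838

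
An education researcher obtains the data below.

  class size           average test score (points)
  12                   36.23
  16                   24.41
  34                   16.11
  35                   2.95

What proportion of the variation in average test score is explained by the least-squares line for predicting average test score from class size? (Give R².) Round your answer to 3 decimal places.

n = 4, Σx = 97, Σy = 79.7, Σxy = 1476.31, Σx² = 2781, Σy² = 2176.6956
Sxx = Σx² − (Σx)²/n = 2781 − 2352.25 = 428.75
Sxy = Σxy − (Σx)(Σy)/n = 1476.31 − 1932.725 = -456.415
Syy = Σy² − (Σy)²/n = 2176.6956 − 1588.0225 = 588.6731
R² = Sxy²/(Sxx·Syy) = (-456.415)²/(428.75·588.6731) = 0.825356

0.825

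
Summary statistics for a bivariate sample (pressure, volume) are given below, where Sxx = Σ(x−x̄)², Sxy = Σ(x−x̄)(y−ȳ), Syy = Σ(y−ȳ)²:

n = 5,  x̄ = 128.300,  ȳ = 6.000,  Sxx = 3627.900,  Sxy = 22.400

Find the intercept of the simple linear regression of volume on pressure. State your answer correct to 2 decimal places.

b = Sxy/Sxx = 22.4/3627.9 = 0.006174
a = ȳ − b·x̄ = 6 − 0.006174·128.3 = 5.207828

5.21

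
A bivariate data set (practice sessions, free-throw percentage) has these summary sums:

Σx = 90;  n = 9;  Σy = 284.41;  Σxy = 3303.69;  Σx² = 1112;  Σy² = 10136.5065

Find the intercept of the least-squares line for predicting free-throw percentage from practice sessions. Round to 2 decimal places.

9.92

Sxx = Σx² − (Σx)²/n = 1112 − 900 = 212
Sxy = Σxy − (Σx)(Σy)/n = 3303.69 − 2844.1 = 459.59
b = Sxy/Sxx = 459.59/212 = 2.167877
a = ȳ − b·x̄ = 31.601111 − 2.167877·10 = 9.922338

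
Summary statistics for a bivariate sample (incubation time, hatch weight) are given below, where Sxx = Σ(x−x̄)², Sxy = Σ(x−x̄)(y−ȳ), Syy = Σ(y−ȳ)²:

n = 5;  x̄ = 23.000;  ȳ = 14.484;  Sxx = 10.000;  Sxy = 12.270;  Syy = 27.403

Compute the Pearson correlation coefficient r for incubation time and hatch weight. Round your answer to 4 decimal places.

0.7412

r = Sxy/√(Sxx·Syy) = 12.27/√(274.03) = 12.27/16.553852 = 0.741217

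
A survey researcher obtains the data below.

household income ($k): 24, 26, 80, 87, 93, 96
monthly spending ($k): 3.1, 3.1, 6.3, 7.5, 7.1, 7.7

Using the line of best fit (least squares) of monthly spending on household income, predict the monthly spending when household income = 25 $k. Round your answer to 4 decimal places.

n = 6, Σx = 406, Σy = 34.8, Σxy = 2711, Σx² = 33086
Sxx = Σx² − (Σx)²/n = 33086 − 27472.666667 = 5613.333333
Sxy = Σxy − (Σx)(Σy)/n = 2711 − 2354.8 = 356.2
b = Sxy/Sxx = 356.2/5613.333333 = 0.063456
a = ȳ − b·x̄ = 5.8 − 0.063456·67.666667 = 1.506140
ŷ(25) = a + b·25 = 1.506140 + 0.063456·25 = 3.092542

3.0925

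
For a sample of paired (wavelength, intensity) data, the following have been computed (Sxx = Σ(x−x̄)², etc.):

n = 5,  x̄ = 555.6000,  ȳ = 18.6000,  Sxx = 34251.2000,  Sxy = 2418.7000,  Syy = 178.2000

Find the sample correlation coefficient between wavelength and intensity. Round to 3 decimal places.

0.979

r = Sxy/√(Sxx·Syy) = 2418.7/√(6103563.84) = 2418.7/2470.539180 = 0.979017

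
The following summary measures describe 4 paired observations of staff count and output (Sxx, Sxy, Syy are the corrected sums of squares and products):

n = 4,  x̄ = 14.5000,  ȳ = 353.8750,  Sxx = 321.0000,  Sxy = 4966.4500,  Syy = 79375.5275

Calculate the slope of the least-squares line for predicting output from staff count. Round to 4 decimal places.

b = Sxy/Sxx = 4966.45/321 = 15.471807

15.4718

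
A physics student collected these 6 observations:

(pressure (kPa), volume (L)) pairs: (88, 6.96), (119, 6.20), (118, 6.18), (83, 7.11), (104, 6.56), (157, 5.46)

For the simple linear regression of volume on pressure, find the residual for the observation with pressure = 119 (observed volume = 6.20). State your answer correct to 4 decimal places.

n = 6, Σx = 669, Σy = 38.47, Σxy = 4209.11, Σx² = 78183
Sxx = Σx² − (Σx)²/n = 78183 − 74593.5 = 3589.5
Sxy = Σxy − (Σx)(Σy)/n = 4209.11 − 4289.405 = -80.295
b = Sxy/Sxx = -80.295/3589.5 = -0.022369
a = ȳ − b·x̄ = 6.411667 − (-0.022369)·111.5 = 8.905856
ŷ(119) = 8.905856 + (-0.022369)·119 = 6.243896
residual = y − ŷ = 6.20 − 6.243896 = -0.043896

-0.0439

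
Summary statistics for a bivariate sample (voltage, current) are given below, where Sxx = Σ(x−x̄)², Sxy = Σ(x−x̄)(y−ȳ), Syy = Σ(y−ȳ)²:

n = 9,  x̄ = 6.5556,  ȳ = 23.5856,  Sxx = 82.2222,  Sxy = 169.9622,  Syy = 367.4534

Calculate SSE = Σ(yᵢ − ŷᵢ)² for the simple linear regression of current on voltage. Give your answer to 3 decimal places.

b = Sxy/Sxx = 169.9622/82.2222 = 2.067108
SSE = Syy − b·Sxy = 367.4534 − 2.067108·169.9622 = 16.123109

16.123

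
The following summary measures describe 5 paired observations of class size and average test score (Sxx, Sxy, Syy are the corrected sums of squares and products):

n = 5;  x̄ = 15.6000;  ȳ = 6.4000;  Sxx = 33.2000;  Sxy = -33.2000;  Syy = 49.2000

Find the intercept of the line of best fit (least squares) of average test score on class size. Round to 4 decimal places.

22.0000

b = Sxy/Sxx = -33.2/33.2 = -1
a = ȳ − b·x̄ = 6.4 − (-1)·15.6 = 22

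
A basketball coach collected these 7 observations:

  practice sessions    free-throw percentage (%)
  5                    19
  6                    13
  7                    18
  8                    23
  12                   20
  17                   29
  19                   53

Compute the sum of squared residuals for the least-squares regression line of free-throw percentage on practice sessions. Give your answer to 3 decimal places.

n = 7, Σx = 74, Σy = 175, Σxy = 2223, Σx² = 968, Σy² = 5433
Sxx = Σx² − (Σx)²/n = 968 − 782.285714 = 185.714286
Sxy = Σxy − (Σx)(Σy)/n = 2223 − 1850 = 373
Syy = Σy² − (Σy)²/n = 5433 − 4375 = 1058
b = Sxy/Sxx = 373/185.714286 = 2.008462
SSE = Syy − b·Sxy = 1058 − 2.008462·373 = 308.843846

308.844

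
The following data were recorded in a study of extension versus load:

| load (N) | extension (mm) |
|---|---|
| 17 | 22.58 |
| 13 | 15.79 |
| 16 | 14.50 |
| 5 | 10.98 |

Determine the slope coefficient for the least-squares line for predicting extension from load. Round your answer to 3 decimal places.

n = 4, Σx = 51, Σy = 63.85, Σxy = 876.03, Σx² = 739
Sxx = Σx² − (Σx)²/n = 739 − 650.25 = 88.75
Sxy = Σxy − (Σx)(Σy)/n = 876.03 − 814.0875 = 61.9425
b = Sxy/Sxx = 61.9425/88.75 = 0.697944

0.698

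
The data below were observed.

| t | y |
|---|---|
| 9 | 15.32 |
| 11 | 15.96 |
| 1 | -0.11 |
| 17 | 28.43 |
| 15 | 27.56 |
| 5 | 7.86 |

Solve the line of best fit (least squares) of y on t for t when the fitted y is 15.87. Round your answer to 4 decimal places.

9.6849

n = 6, Σx = 58, Σy = 95.02, Σxy = 1249.34, Σx² = 742
Sxx = Σx² − (Σx)²/n = 742 − 560.666667 = 181.333333
Sxy = Σxy − (Σx)(Σy)/n = 1249.34 − 918.526667 = 330.813333
b = Sxy/Sxx = 330.813333/181.333333 = 1.824338
a = ȳ − b·x̄ = 15.836667 − 1.824338·9.666667 = -1.798603
Set a + b·x = 15.87: x = (15.87 − (-1.798603)) / 1.824338 = 9.684938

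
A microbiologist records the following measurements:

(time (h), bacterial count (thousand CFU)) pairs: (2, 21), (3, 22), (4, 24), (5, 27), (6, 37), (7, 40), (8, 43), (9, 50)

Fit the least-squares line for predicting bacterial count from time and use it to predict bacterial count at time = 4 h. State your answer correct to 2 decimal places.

26.46

n = 8, Σx = 44, Σy = 264, Σxy = 1635, Σx² = 284
Sxx = Σx² − (Σx)²/n = 284 − 242 = 42
Sxy = Σxy − (Σx)(Σy)/n = 1635 − 1452 = 183
b = Sxy/Sxx = 183/42 = 4.357143
a = ȳ − b·x̄ = 33 − 4.357143·5.5 = 9.035714
ŷ(4) = a + b·4 = 9.035714 + 4.357143·4 = 26.464286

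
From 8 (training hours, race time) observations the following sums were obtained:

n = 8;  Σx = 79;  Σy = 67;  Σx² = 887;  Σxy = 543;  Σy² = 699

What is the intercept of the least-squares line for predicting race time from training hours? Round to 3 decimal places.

Sxx = Σx² − (Σx)²/n = 887 − 780.125 = 106.875
Sxy = Σxy − (Σx)(Σy)/n = 543 − 661.625 = -118.625
b = Sxy/Sxx = -118.625/106.875 = -1.109942
a = ȳ − b·x̄ = 8.375 − (-1.109942)·9.875 = 19.335673

19.336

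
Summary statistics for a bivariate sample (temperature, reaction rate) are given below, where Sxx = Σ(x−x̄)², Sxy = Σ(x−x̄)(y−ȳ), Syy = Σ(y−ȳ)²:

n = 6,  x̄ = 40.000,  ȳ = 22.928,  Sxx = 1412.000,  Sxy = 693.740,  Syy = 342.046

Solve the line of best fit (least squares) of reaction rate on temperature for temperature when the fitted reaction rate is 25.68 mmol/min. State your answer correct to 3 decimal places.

45.601

b = Sxy/Sxx = 693.74/1412 = 0.491317
a = ȳ − b·x̄ = 22.928 − 0.491317·40 = 3.275309
Set a + b·x = 25.68: x = (25.68 − 3.275309) / 0.491317 = 45.601268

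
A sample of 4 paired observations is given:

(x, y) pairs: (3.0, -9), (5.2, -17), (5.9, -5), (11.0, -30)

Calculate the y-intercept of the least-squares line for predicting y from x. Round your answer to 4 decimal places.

1.5805

n = 4, Σx = 25.1, Σy = -61, Σxy = -474.9, Σx² = 191.85
Sxx = Σx² − (Σx)²/n = 191.85 − 157.5025 = 34.3475
Sxy = Σxy − (Σx)(Σy)/n = -474.9 − (-382.775) = -92.125
b = Sxy/Sxx = -92.125/34.3475 = -2.682146
a = ȳ − b·x̄ = -15.25 − (-2.682146)·6.275 = 1.580464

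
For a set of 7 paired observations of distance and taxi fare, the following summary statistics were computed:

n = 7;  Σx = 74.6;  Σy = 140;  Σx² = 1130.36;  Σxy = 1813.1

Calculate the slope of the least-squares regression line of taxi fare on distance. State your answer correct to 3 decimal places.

Sxx = Σx² − (Σx)²/n = 1130.36 − 795.022857 = 335.337143
Sxy = Σxy − (Σx)(Σy)/n = 1813.1 − 1492 = 321.1
b = Sxy/Sxx = 321.1/335.337143 = 0.957544

0.958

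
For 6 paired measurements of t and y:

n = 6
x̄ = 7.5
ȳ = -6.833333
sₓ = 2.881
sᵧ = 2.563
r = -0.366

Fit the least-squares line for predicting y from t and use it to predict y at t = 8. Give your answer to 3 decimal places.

-6.996

b = r · sᵧ/sₓ = -0.366 · 2.563/2.881 = -0.325602
a = ȳ − b·x̄ = -6.833333 − (-0.325602)·7.5 = -4.391322
ŷ(8) = a + b·8 = -4.391322 + (-0.325602)·8 = -6.996134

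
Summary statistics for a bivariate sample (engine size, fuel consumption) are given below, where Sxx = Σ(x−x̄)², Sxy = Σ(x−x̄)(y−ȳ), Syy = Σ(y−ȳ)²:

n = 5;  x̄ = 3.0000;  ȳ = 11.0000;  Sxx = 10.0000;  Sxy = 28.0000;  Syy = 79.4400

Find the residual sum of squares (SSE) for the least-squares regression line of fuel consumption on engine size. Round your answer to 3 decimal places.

1.040

b = Sxy/Sxx = 28/10 = 2.8
SSE = Syy − b·Sxy = 79.44 − 2.8·28 = 1.04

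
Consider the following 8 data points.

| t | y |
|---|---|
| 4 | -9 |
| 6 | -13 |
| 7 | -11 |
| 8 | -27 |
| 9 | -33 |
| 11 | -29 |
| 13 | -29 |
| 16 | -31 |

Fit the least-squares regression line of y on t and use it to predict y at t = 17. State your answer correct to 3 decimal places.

-38.070

n = 8, Σx = 74, Σy = -182, Σxy = -1896, Σx² = 792
Sxx = Σx² − (Σx)²/n = 792 − 684.5 = 107.5
Sxy = Σxy − (Σx)(Σy)/n = -1896 − (-1683.5) = -212.5
b = Sxy/Sxx = -212.5/107.5 = -1.976744
a = ȳ − b·x̄ = -22.75 − (-1.976744)·9.25 = -4.465116
ŷ(17) = a + b·17 = -4.465116 + (-1.976744)·17 = -38.069767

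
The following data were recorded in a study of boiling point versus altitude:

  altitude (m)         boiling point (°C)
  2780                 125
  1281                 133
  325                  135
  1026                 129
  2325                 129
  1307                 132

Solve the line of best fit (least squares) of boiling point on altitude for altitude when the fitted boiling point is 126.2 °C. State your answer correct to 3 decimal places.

2766.527

n = 6, Σx = 9044, Σy = 783, Σxy = 1166551, Σx² = 17641536
Sxx = Σx² − (Σx)²/n = 17641536 − 13632322.666667 = 4009213.333333
Sxy = Σxy − (Σx)(Σy)/n = 1166551 − 1180242 = -13691
b = Sxy/Sxx = -13691/4009213.333333 = -0.003415
a = ȳ − b·x̄ = 130.5 − (-0.003415)·1507.333333 = 135.647369
Set a + b·x = 126.2: x = (126.2 − 135.647369) / (-0.003415) = 2766.526769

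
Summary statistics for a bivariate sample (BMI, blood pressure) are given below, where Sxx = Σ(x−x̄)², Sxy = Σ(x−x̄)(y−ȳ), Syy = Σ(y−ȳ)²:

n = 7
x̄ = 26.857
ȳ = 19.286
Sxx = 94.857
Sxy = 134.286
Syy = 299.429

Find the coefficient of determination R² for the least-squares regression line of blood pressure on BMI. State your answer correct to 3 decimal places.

R² = Sxy²/(Sxx·Syy) = (134.286)²/(94.857·299.429) = 0.634890

0.635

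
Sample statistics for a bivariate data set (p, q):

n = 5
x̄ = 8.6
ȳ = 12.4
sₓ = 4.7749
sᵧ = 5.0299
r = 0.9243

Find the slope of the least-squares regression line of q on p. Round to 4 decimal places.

b = r · sᵧ/sₓ = 0.9243 · 5.0299/4.7749 = 0.973662

0.9737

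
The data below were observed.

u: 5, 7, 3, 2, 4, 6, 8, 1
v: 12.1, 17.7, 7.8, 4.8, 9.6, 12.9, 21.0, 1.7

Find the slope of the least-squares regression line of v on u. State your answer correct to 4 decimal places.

2.5881

n = 8, Σx = 36, Σy = 87.6, Σxy = 502.9, Σx² = 204
Sxx = Σx² − (Σx)²/n = 204 − 162 = 42
Sxy = Σxy − (Σx)(Σy)/n = 502.9 − 394.2 = 108.7
b = Sxy/Sxx = 108.7/42 = 2.588095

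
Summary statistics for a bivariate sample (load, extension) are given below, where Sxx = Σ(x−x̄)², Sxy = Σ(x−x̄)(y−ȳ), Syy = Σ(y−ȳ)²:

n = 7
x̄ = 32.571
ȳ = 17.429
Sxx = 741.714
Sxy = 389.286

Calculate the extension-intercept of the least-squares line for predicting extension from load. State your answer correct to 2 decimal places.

b = Sxy/Sxx = 389.286/741.714 = 0.524847
a = ȳ − b·x̄ = 17.429 − 0.524847·32.571 = 0.334225

0.33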